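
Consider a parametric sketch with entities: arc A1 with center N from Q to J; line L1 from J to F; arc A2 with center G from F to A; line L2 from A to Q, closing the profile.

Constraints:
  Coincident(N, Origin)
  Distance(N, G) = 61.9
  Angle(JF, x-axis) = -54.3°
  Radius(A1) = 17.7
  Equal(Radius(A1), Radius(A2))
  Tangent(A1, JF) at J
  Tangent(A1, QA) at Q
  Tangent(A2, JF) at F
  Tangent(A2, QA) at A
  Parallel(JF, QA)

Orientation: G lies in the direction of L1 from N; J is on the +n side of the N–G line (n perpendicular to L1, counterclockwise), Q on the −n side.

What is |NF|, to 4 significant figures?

64.38

The slot axis is L1's direction at -54.3°, so u = (cos -54.3°, sin -54.3°) = (0.5835, -0.8121) and n = (−sin -54.3°, cos -54.3°) = (0.8121, 0.5835). N is at the origin and G lies 61.9 along u from N, so G = 61.9·u = (36.12, -50.27). Tangency of A1 to both parallel lines with radius 17.7 puts J and Q at N ± 17.7·n: J = (14.37, 10.33), Q = (-14.37, -10.33). Equal radii place F and A the same way about G: F = G + 17.7·n = (50.50, -39.94), A = G − 17.7·n = (21.75, -60.60). Then |NF| = |F − N| = 64.38.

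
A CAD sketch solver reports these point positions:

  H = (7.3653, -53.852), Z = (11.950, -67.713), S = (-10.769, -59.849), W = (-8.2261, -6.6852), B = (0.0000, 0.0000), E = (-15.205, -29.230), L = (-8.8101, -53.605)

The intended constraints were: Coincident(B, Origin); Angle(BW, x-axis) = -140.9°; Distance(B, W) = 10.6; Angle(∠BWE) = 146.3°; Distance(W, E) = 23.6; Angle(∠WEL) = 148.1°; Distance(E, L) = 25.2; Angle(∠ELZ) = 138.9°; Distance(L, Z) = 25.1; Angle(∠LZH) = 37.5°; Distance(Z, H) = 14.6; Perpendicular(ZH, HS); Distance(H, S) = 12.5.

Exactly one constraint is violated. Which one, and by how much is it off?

Distance(H, S) = 12.5 — off by 6.60.

B = (0.00, 0.00) ✓; BW at -140.9° ✓; |BW| = 10.60 ✓; ∠BWE = 146.3° ✓; |WE| = 23.60 ✓; ∠WEL = 148.1° ✓; |EL| = 25.20 ✓; ∠ELZ = 138.9° ✓; |LZ| = 25.10 ✓; ∠LZH = 37.50° ✓; |ZH| = 14.60 ✓; ∠(ZH, HS) = 90.00° ✓; |HS| = 19.10 ✗.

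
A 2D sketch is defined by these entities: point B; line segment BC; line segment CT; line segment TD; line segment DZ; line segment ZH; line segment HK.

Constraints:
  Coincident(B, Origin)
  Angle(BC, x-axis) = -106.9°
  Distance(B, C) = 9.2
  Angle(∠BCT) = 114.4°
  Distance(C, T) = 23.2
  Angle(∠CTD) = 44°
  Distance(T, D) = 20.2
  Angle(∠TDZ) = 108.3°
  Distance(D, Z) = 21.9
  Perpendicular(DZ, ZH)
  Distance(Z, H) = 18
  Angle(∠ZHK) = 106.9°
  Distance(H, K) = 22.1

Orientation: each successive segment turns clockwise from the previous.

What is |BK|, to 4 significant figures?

28.33

B is at the origin; BC runs at -106.9° with length 9.2, so C = (-2.674, -8.803). ∠BCT = 114.4° gives CT at -172.5° from the x-axis; with |CT| = 23.2, T = (-25.68, -11.83). ∠CTD = 44.0° gives TD at 51.50° from the x-axis; with |TD| = 20.2, D = (-13.10, 3.978). ∠TDZ = 108.3° gives DZ at -20.20° from the x-axis; with |DZ| = 21.9, Z = (7.452, -3.584). DZ ⟂ ZH, so ZH runs at -110.2°; with |ZH| = 18.0, H = (1.236, -20.48). ∠ZHK = 106.9° gives HK at 176.7° from the x-axis; with |HK| = 22.1, K = (-20.83, -19.20). Then |BK| = |K − B| = 28.33.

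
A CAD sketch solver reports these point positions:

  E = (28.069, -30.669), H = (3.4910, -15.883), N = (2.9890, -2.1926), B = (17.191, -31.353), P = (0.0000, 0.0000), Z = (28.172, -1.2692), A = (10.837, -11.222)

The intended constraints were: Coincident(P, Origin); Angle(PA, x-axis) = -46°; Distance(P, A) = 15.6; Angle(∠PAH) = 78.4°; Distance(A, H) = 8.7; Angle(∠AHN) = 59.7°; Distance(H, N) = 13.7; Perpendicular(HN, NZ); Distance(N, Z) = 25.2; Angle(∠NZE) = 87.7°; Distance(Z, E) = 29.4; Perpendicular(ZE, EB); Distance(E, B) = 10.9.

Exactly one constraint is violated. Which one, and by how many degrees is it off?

Perpendicular(ZE, EB) — off by 3.80°.

P = (0.00, 0.00) ✓; PA at -46.00° ✓; |PA| = 15.60 ✓; ∠PAH = 78.39° ✓; |AH| = 8.700 ✓; ∠AHN = 59.71° ✓; |HN| = 13.70 ✓; ∠(HN, NZ) = 90.00° ✓; |NZ| = 25.20 ✓; ∠NZE = 87.70° ✓; |ZE| = 29.40 ✓; ∠(ZE, EB) = 86.20° ✗; |EB| = 10.90 ✓.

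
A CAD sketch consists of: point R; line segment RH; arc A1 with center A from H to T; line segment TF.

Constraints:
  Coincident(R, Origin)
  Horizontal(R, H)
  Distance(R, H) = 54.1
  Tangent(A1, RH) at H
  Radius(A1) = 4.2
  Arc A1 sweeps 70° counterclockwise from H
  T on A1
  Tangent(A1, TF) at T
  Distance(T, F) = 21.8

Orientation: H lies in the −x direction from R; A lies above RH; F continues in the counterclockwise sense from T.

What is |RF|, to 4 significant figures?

48.62

R is at the origin; RH is horizontal with |RH| = 54.1 and H on the −x side, so H = (-54.10, 0.000). Tangency of A1 to RH means the radius AH is perpendicular to RH, so A = H + (0, 4.2) = (-54.10, 4.200). On A1, H sits at bearing -90° from A; a 70° counterclockwise sweep puts T at bearing -20°, so T = A + 4.2·(cos -20°, sin -20°) = (-50.15, 2.764). A1 meets TF tangentially, so AT is at right angles to TF, so TF runs along (−sin -20°, cos -20°); with |TF| = 21.8, F = (-42.70, 23.25). Then |RF| = |F − R| = 48.62.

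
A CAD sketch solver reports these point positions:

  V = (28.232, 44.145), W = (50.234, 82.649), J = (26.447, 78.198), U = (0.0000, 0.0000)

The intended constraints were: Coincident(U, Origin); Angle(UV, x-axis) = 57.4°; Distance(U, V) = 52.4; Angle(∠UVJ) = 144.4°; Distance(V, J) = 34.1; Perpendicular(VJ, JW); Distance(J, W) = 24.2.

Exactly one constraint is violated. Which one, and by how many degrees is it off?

Perpendicular(VJ, JW) — off by 7.60°.

U = (0.00, 0.00) ✓; UV at 57.40° ✓; |UV| = 52.40 ✓; ∠UVJ = 144.4° ✓; |VJ| = 34.10 ✓; ∠(VJ, JW) = 82.40° ✗; |JW| = 24.20 ✓.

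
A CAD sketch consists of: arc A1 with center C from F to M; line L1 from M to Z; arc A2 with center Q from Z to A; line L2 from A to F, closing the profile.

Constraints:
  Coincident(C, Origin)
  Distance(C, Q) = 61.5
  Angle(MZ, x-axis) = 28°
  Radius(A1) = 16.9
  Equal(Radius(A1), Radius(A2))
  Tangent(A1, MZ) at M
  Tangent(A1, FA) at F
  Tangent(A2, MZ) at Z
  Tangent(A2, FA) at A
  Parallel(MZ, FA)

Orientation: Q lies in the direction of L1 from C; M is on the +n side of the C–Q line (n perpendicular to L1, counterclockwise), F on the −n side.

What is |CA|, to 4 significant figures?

63.78

The slot axis is L1's direction at 28.0°, so u = (cos 28.0°, sin 28.0°) = (0.8829, 0.4695) and n = (−sin 28.0°, cos 28.0°) = (-0.4695, 0.8829). C is at the origin and Q lies 61.5 along u from C, so Q = 61.5·u = (54.30, 28.87). Tangency of A1 to both parallel lines with radius 16.9 puts M and F at C ± 16.9·n: M = (-7.934, 14.92), F = (7.934, -14.92). Equal radii place Z and A the same way about Q: Z = Q + 16.9·n = (46.37, 43.79), A = Q − 16.9·n = (62.24, 13.95). Then |CA| = |A − C| = 63.78.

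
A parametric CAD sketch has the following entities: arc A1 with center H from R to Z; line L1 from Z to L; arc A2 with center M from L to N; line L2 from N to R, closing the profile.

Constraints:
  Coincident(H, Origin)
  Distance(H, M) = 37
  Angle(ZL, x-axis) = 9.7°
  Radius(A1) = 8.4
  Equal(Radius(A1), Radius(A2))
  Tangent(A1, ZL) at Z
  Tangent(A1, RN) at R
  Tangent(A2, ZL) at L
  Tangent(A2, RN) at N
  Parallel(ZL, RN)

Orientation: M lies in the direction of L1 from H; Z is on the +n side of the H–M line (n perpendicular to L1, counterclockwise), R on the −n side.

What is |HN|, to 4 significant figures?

37.94

Tangency of A1 to both parallel lines with radius 8.4 puts Z and R at H ± 8.4·n: Z = (-1.415, 8.280), R = (1.415, -8.280). Equal radii place L and N the same way about M: L = M + 8.4·n = (35.06, 14.51), N = M − 8.4·n = (37.89, -2.046). Then |HN| = |N − H| = 37.94.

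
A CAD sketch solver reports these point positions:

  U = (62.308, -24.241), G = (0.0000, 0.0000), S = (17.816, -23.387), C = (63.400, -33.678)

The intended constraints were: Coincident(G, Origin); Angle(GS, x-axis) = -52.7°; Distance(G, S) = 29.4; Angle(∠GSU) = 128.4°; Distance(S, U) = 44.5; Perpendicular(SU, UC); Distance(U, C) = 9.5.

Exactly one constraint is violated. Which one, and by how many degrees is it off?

Perpendicular(SU, UC) — off by 7.70°.

G = (0.00, 0.00) ✓; GS at -52.70° ✓; |GS| = 29.40 ✓; ∠GSU = 128.4° ✓; |SU| = 44.50 ✓; ∠(SU, UC) = 82.30° ✗; |UC| = 9.500 ✓.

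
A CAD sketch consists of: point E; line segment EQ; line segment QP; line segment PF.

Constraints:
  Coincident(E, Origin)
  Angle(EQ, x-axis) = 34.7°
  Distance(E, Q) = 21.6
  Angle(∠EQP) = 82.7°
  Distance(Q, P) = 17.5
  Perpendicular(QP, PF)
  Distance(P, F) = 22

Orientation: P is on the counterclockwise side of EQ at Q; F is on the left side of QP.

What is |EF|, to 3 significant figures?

14.8

E is at the origin; EQ runs at 34.7° with length 21.6, so Q = 21.6·(cos 34.7°, sin 34.7°) = (17.8, 12.3). ∠EQP = 82.7°, so QP runs at 34.7° + (180° − 82.7°) = 132° from the x-axis; with |QP| = 17.5, P = Q + 17.5·(cos 132°, sin 132°) = (6.05, 25.3). QP ⟂ PF; with |PF| = 22.0 on the left of QP, F = P + 22.0·(-0.743, -0.669) = (-10.3, 10.6). Then |EF| = |F − E| = 14.8.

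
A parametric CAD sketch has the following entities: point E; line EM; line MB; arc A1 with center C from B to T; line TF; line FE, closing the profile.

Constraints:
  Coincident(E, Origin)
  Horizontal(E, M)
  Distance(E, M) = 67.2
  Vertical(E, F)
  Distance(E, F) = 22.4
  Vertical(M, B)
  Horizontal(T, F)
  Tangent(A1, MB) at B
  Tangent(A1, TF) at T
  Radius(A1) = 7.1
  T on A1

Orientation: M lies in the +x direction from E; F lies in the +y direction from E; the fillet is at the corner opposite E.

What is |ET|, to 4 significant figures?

64.14

E is at the origin; E and M share the same y with |EM| = 67.2 and M on the +x side, so M = (67.20, 0.000). E and F share the same x with |EF| = 22.4 and F on the +y side, so F = (0.000, 22.40). The virtual corner opposite E is at (67.20, 22.40). A1 meets MB tangentially, so CB is at right angles to MB and the tangent condition forces CT to be normal to TF, with radius 7.1, so the center C sits 7.1 in from both sides at C = (60.10, 15.30). That places the tangent points at B = (67.20, 15.30) on MB and T = (60.10, 22.40) on TF. Then |ET| = |T − E| = 64.14.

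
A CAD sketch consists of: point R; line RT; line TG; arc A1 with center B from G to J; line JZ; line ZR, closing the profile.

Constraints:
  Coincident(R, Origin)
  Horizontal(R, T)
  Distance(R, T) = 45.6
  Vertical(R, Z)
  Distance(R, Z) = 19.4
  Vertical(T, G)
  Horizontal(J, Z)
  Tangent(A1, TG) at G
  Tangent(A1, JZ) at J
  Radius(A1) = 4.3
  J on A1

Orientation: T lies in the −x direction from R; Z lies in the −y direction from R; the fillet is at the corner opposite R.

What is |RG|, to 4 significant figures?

48.04

The virtual corner opposite R is at (-45.60, -19.40). Tangency of A1 to TG means the radius BG is perpendicular to TG and since A1 is tangent to JZ there, BJ ⟂ JZ, with radius 4.3, so the center B sits 4.3 in from both sides at B = (-41.30, -15.10). That places the tangent points at G = (-45.60, -15.10) on TG and J = (-41.30, -19.40) on JZ. Then |RG| = |G − R| = 48.04.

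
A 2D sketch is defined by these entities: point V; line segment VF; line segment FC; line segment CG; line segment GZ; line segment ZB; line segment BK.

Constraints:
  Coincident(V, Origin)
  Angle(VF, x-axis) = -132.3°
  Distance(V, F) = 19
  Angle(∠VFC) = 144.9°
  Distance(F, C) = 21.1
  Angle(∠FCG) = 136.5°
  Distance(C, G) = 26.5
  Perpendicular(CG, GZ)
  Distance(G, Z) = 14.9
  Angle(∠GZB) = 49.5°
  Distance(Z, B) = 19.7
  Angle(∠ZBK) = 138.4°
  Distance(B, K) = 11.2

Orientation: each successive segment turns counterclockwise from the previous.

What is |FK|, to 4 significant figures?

34.53

V is at the origin; VF runs at -132.3° with length 19.0, so F = (-12.79, -14.05). ∠VFC = 144.9° gives FC at -97.20° from the x-axis; with |FC| = 21.1, C = (-15.43, -34.99). ∠FCG = 136.5° gives CG at -53.70° from the x-axis; with |CG| = 26.5, G = (0.2566, -56.34). CG ⟂ GZ, so GZ runs at 36.30°; with |GZ| = 14.9, Z = (12.26, -47.52). ∠GZB = 49.5° gives ZB at 166.8° from the x-axis; with |ZB| = 19.7, B = (-6.915, -43.02). ∠ZBK = 138.4° gives BK at -151.6° from the x-axis; with |BK| = 11.2, K = (-16.77, -48.35). Then |FK| = |K − F| = 34.53.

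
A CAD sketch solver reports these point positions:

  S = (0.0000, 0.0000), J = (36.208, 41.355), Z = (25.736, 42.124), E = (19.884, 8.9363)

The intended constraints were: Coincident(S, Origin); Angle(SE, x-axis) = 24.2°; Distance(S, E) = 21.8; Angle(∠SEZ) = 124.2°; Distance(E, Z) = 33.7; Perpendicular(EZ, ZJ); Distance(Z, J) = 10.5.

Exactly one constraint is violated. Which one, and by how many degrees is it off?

Perpendicular(EZ, ZJ) — off by 5.80°.

S = (0.00, 0.00) ✓; SE at 24.20° ✓; |SE| = 21.80 ✓; ∠SEZ = 124.2° ✓; |EZ| = 33.70 ✓; ∠(EZ, ZJ) = 84.20° ✗; |ZJ| = 10.50 ✓.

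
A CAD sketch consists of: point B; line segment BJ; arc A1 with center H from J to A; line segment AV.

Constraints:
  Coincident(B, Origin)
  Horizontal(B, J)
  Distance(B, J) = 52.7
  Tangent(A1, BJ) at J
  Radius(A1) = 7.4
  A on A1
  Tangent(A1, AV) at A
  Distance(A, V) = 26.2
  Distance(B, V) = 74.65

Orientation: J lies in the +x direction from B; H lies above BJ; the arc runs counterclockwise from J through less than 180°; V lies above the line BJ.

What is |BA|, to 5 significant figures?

59.859

Checks: ∠(HJ, JB) = 90.00° ✓; |HJ| = 7.400 ✓; |HA| = 7.400 ✓; ∠(HA, AV) = 90.00° ✓; |AV| = 26.20 ✓; |BV| = 74.65 ✓.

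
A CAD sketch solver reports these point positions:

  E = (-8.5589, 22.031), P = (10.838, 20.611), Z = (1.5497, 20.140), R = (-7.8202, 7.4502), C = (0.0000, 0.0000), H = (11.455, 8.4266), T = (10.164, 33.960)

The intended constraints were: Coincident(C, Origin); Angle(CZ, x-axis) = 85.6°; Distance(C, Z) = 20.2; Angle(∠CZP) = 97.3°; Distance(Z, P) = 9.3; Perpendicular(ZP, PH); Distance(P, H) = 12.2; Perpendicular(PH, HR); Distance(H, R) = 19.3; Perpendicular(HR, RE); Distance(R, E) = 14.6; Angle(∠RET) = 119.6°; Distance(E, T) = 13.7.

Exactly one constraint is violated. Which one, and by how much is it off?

Distance(E, T) = 13.7 — off by 8.50.

C = (0.00, 0.00) ✓; CZ at 85.60° ✓; |CZ| = 20.20 ✓; ∠CZP = 97.30° ✓; |ZP| = 9.300 ✓; ∠(ZP, PH) = 90.00° ✓; |PH| = 12.20 ✓; ∠(PH, HR) = 90.00° ✓; |HR| = 19.30 ✓; ∠(HR, RE) = 90.00° ✓; |RE| = 14.60 ✓; ∠RET = 119.6° ✓; |ET| = 22.20 ✗.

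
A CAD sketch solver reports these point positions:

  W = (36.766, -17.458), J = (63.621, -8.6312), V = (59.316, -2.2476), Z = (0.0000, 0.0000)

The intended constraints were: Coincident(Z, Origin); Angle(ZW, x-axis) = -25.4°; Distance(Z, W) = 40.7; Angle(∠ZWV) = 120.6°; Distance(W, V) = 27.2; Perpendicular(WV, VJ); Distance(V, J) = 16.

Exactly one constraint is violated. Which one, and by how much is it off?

Distance(V, J) = 16 — off by 8.30.

Z = (0.00, 0.00) ✓; ZW at -25.40° ✓; |ZW| = 40.70 ✓; ∠ZWV = 120.6° ✓; |WV| = 27.20 ✓; ∠(WV, VJ) = 90.01° ✓; |VJ| = 7.700 ✗.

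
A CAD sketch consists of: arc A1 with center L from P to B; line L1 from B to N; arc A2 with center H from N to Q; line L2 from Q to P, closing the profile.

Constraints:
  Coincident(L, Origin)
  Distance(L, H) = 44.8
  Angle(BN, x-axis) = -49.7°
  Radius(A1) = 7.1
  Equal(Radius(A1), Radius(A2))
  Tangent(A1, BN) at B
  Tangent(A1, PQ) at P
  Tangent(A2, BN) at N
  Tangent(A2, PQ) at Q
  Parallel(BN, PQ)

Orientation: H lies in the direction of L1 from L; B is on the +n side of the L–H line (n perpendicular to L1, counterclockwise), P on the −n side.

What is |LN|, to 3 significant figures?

45.4

The slot axis is L1's direction at -49.7°, so u = (cos -49.7°, sin -49.7°) = (0.647, -0.763) and n = (−sin -49.7°, cos -49.7°) = (0.763, 0.647). L is at the origin and H lies 44.8 along u from L, so H = 44.8·u = (29.0, -34.2). Tangency of A1 to both parallel lines with radius 7.1 puts B and P at L ± 7.1·n: B = (5.41, 4.59), P = (-5.41, -4.59). Equal radii place N and Q the same way about H: N = H + 7.1·n = (34.4, -29.6), Q = H − 7.1·n = (23.6, -38.8). Then |LN| = |N − L| = 45.4.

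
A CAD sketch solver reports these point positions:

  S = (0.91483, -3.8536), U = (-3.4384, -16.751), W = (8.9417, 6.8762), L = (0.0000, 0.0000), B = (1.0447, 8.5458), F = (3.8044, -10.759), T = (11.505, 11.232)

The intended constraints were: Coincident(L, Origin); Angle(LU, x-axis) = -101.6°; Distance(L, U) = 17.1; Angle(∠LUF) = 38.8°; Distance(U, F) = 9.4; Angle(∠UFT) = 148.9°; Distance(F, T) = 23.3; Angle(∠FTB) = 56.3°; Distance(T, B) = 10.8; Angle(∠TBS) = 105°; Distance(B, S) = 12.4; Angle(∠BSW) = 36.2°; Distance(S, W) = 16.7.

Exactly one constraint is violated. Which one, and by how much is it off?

Distance(S, W) = 16.7 — off by 3.30.

L = (0.00, 0.00) ✓; LU at -101.6° ✓; |LU| = 17.10 ✓; ∠LUF = 38.80° ✓; |UF| = 9.400 ✓; ∠UFT = 148.9° ✓; |FT| = 23.30 ✓; ∠FTB = 56.30° ✓; |TB| = 10.80 ✓; ∠TBS = 105.0° ✓; |BS| = 12.40 ✓; ∠BSW = 36.20° ✓; |SW| = 13.40 ✗.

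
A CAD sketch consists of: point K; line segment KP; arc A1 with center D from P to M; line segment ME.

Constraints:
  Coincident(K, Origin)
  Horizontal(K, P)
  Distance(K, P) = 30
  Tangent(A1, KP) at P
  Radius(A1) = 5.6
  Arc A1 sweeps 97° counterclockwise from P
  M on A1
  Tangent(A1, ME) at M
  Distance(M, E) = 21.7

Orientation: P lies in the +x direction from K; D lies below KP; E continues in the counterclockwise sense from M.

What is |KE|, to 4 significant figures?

38.83

On A1, P sits at bearing 90° from D; a 97° counterclockwise sweep puts M at bearing 187°, so M = D + 5.6·(cos 187°, sin 187°) = (24.44, -6.282). The tangent condition forces DM to be normal to ME, so ME runs along (−sin 187°, cos 187°); with |ME| = 21.7, E = (27.09, -27.82). Then |KE| = |E − K| = 38.83.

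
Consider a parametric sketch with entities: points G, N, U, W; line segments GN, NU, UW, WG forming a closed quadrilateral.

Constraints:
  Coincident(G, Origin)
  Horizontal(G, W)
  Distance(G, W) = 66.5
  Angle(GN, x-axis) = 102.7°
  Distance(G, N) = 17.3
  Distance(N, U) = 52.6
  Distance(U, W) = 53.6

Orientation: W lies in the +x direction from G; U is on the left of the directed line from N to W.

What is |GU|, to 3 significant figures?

61.1

Checks: |NU| = 52.60 ✓; |UW| = 53.60 ✓.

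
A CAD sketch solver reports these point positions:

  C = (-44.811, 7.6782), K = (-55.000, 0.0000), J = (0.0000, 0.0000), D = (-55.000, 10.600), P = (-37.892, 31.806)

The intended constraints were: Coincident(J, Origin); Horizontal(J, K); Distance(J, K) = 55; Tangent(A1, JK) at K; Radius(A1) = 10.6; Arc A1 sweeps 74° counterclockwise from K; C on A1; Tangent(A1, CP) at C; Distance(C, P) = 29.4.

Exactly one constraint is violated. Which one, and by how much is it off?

Distance(C, P) = 29.4 — off by 4.30.

J = (0.00, 0.00) ✓; J.y = 0.00, K.y = 0.00 ✓; |JK| = 55.00 ✓; ∠(DK, KJ) = 90.00° ✓; |DK| = 10.60 ✓; bearing(D→C) − bearing(D→K) = 74.00° ✓; |DC| = 10.60 ✓; ∠(DC, CP) = 90.00° ✓; |CP| = 25.10 ✗.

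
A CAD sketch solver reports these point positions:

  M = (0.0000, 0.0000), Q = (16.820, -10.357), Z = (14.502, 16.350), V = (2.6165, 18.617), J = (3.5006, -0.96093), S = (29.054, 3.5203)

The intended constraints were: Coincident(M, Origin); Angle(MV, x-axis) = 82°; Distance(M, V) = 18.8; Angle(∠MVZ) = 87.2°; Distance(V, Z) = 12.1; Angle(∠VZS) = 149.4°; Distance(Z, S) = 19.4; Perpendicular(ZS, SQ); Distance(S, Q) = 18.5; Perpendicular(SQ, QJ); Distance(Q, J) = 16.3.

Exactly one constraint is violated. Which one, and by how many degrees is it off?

Perpendicular(SQ, QJ) — off by 6.20°.

M = (0.00, 0.00) ✓; MV at 82.00° ✓; |MV| = 18.80 ✓; ∠MVZ = 87.20° ✓; |VZ| = 12.10 ✓; ∠VZS = 149.4° ✓; |ZS| = 19.40 ✓; ∠(ZS, SQ) = 90.00° ✓; |SQ| = 18.50 ✓; ∠(SQ, QJ) = 83.80° ✗; |QJ| = 16.30 ✓.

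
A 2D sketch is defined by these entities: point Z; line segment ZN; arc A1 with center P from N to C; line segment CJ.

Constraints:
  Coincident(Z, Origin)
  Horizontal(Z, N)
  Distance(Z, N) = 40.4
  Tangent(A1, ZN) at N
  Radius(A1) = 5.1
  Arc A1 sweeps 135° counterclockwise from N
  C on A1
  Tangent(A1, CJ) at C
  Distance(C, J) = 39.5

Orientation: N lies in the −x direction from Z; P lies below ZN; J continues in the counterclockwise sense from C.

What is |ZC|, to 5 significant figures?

44.859

Z is at the origin; ZN is horizontal with |ZN| = 40.4 and N on the −x side, so N = (-40.400, 0.0000). The tangent condition forces PN to be normal to ZN, so P = N + (0, -5.1) = (-40.400, -5.1000). On A1, N sits at bearing 90° from P; a 135° counterclockwise sweep puts C at bearing 225°, so C = P + 5.1·(cos 225°, sin 225°) = (-44.006, -8.7062). Then |ZC| = |C − Z| = 44.859.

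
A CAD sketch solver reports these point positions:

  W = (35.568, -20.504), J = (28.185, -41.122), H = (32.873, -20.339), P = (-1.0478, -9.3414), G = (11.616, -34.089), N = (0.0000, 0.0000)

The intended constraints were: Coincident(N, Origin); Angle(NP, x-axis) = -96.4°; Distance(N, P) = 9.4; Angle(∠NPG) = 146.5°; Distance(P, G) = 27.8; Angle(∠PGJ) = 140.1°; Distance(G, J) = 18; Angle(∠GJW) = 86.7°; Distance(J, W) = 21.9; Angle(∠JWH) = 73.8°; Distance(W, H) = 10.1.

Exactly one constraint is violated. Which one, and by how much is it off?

Distance(W, H) = 10.1 — off by 7.40.

N = (0.00, 0.00) ✓; NP at -96.40° ✓; |NP| = 9.400 ✓; ∠NPG = 146.5° ✓; |PG| = 27.80 ✓; ∠PGJ = 140.1° ✓; |GJ| = 18.00 ✓; ∠GJW = 86.70° ✓; |JW| = 21.90 ✓; ∠JWH = 73.80° ✓; |WH| = 2.700 ✗.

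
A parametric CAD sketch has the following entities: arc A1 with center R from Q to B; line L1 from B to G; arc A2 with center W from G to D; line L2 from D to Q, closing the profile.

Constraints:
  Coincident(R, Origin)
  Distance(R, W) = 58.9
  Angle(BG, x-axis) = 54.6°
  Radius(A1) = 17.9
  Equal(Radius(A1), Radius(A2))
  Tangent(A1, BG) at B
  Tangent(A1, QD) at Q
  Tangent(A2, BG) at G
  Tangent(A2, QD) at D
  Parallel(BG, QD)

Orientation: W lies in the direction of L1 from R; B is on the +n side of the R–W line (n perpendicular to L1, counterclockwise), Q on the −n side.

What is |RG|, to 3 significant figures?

61.6

The slot axis is L1's direction at 54.6°, so u = (cos 54.6°, sin 54.6°) = (0.579, 0.815) and n = (−sin 54.6°, cos 54.6°) = (-0.815, 0.579). R is at the origin and W lies 58.9 along u from R, so W = 58.9·u = (34.1, 48.0). Tangency of A1 to both parallel lines with radius 17.9 puts B and Q at R ± 17.9·n: B = (-14.6, 10.4), Q = (14.6, -10.4). Equal radii place G and D the same way about W: G = W + 17.9·n = (19.5, 58.4), D = W − 17.9·n = (48.7, 37.6). Then |RG| = |G − R| = 61.6.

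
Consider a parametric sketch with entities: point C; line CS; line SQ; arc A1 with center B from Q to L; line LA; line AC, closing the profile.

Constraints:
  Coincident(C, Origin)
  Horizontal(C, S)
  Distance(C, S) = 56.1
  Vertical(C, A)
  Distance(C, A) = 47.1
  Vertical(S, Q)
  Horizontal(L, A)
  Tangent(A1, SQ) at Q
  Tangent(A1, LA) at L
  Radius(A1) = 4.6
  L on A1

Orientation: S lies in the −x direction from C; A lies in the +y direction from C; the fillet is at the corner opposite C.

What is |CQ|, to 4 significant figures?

70.38

C is at the origin; C and S share the same y with |CS| = 56.1 and S on the −x side, so S = (-56.10, 0.000). CA is vertical with |CA| = 47.1 and A on the +y side, so A = (0.000, 47.10). The virtual corner opposite C is at (-56.10, 47.10). The tangent condition forces BQ to be normal to SQ and A1 meets LA tangentially, so BL is at right angles to LA, with radius 4.6, so the center B sits 4.6 in from both sides at B = (-51.50, 42.50). That places the tangent points at Q = (-56.10, 42.50) on SQ and L = (-51.50, 47.10) on LA. Then |CQ| = |Q − C| = 70.38.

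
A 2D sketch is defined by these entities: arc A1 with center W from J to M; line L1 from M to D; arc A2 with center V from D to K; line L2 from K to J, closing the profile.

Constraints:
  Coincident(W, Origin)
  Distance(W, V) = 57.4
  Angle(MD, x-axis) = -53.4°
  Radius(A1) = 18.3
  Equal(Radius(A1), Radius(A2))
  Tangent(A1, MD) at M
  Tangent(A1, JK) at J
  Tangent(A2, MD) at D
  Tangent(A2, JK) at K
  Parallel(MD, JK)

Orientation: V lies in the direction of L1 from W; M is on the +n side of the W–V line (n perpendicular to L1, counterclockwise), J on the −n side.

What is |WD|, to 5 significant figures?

60.247

The slot axis is L1's direction at -53.4°, so u = (cos -53.4°, sin -53.4°) = (0.59622, -0.80282) and n = (−sin -53.4°, cos -53.4°) = (0.80282, 0.59622). W is at the origin and V lies 57.4 along u from W, so V = 57.4·u = (34.223, -46.082). Tangency of A1 to both parallel lines with radius 18.3 puts M and J at W ± 18.3·n: M = (14.692, 10.911), J = (-14.692, -10.911). Equal radii place D and K the same way about V: D = V + 18.3·n = (48.915, -35.171), K = V − 18.3·n = (19.532, -56.993). Then |WD| = |D − W| = 60.247.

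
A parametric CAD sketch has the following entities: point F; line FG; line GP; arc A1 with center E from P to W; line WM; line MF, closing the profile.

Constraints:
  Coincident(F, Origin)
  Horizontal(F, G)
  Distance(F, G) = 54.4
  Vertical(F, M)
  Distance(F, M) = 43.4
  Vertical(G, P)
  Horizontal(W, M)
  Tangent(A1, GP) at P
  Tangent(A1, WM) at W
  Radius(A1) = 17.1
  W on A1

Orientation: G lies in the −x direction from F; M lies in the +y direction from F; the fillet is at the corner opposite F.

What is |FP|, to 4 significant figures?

60.42

F is at the origin; FG is horizontal with |FG| = 54.4 and G on the −x side, so G = (-54.40, 0.000). F and M share the same x with |FM| = 43.4 and M on the +y side, so M = (0.000, 43.40). The virtual corner opposite F is at (-54.40, 43.40). Tangency of A1 to GP means the radius EP is perpendicular to GP and A1 meets WM tangentially, so EW is at right angles to WM, with radius 17.1, so the center E sits 17.1 in from both sides at E = (-37.30, 26.30). That places the tangent points at P = (-54.40, 26.30) on GP and W = (-37.30, 43.40) on WM. Then |FP| = |P − F| = 60.42.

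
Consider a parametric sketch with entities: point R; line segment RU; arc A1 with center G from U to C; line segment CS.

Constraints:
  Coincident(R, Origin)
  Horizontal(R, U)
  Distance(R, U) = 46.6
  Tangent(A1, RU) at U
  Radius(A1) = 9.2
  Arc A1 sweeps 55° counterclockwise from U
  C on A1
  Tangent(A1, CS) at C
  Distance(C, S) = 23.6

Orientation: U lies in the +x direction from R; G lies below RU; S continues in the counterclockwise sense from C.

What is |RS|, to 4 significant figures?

34.53

R is at the origin; RU is horizontal with |RU| = 46.6 and U on the +x side, so U = (46.60, 0.000). The tangent condition forces GU to be normal to RU, so G = U + (0, -9.2) = (46.60, -9.200). On A1, U sits at bearing 90° from G; a 55° counterclockwise sweep puts C at bearing 145°, so C = G + 9.2·(cos 145°, sin 145°) = (39.06, -3.923). Since A1 is tangent to CS there, GC ⟂ CS, so CS runs along (−sin 145°, cos 145°); with |CS| = 23.6, S = (25.53, -23.26). Then |RS| = |S − R| = 34.53.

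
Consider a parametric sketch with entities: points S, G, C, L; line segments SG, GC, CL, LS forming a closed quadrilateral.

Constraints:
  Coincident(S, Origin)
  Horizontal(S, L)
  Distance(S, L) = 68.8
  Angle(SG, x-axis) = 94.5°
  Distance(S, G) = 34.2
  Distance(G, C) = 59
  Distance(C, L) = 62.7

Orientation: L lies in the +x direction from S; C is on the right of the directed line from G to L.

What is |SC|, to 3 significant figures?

25.7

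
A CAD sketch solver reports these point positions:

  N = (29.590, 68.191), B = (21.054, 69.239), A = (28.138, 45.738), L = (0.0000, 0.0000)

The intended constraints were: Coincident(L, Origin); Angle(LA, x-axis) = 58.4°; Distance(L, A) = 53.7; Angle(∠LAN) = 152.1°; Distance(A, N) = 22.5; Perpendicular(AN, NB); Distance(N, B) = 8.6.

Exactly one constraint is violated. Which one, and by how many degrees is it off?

Perpendicular(AN, NB) — off by 3.30°.

L = (0.00, 0.00) ✓; LA at 58.40° ✓; |LA| = 53.70 ✓; ∠LAN = 152.1° ✓; |AN| = 22.50 ✓; ∠(AN, NB) = 86.70° ✗; |NB| = 8.600 ✓.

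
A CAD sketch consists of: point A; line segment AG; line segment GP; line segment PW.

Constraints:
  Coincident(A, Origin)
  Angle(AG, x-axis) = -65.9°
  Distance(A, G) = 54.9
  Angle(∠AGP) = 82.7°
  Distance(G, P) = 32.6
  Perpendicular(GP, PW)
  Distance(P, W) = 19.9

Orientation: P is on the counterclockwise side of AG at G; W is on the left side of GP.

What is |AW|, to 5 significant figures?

43.019

∠AGP = 82.7°, so GP runs at -65.9° + (180° − 82.7°) = 31.400° from the x-axis; with |GP| = 32.6, P = G + 32.6·(cos 31.400°, sin 31.400°) = (50.243, -33.130). GP is perpendicular to PW; with |PW| = 19.9 on the left of GP, W = P + 19.9·(-0.52101, 0.85355) = (39.875, -16.144). Then |AW| = |W − A| = 43.019.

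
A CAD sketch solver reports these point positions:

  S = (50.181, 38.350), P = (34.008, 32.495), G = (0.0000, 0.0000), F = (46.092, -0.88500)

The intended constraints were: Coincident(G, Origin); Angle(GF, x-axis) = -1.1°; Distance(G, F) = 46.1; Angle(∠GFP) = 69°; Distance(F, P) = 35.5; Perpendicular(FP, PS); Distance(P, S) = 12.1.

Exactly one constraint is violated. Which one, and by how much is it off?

Distance(P, S) = 12.1 — off by 5.10.

G = (0.00, 0.00) ✓; GF at -1.100° ✓; |GF| = 46.10 ✓; ∠GFP = 69.00° ✓; |FP| = 35.50 ✓; ∠(FP, PS) = 90.00° ✓; |PS| = 17.20 ✗.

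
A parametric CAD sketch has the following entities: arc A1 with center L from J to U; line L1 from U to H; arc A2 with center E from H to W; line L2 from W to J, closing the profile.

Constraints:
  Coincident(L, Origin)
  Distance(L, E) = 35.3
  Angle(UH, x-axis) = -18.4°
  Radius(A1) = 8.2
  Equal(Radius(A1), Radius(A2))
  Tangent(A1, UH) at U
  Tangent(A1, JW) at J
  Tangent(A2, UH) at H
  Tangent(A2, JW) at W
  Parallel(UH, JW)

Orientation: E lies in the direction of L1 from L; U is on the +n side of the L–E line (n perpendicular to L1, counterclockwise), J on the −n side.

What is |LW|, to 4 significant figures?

36.24

The slot axis is L1's direction at -18.4°, so u = (cos -18.4°, sin -18.4°) = (0.9489, -0.3156) and n = (−sin -18.4°, cos -18.4°) = (0.3156, 0.9489). L is at the origin and E lies 35.3 along u from L, so E = 35.3·u = (33.50, -11.14). Tangency of A1 to both parallel lines with radius 8.2 puts U and J at L ± 8.2·n: U = (2.588, 7.781), J = (-2.588, -7.781). Equal radii place H and W the same way about E: H = E + 8.2·n = (36.08, -3.362), W = E − 8.2·n = (30.91, -18.92). Then |LW| = |W − L| = 36.24.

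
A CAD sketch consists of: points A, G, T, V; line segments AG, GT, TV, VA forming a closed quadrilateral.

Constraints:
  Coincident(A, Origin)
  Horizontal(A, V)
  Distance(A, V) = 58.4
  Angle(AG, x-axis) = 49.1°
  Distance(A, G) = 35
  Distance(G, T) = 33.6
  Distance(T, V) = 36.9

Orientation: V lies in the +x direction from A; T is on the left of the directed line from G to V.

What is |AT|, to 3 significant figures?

66.1

A is at the origin; A and V share the same y with |AV| = 58.4 and V in +x, so V = (58.4, 0). AG runs at 49.1° with |AG| = 35.0, so G = (22.9, 26.5). T is determined by |GT| = 33.6 and |TV| = 36.9 together: it lies at the intersection of circle(G, 33.6) and circle(V, 36.9). With |GV| = 44.3, the foot of the radical line on GV is 19.5 from G and the perpendicular offset is √(33.6² − 19.5²) = 27.4. Taking the left-of-GV solution: T = (54.9, 36.7).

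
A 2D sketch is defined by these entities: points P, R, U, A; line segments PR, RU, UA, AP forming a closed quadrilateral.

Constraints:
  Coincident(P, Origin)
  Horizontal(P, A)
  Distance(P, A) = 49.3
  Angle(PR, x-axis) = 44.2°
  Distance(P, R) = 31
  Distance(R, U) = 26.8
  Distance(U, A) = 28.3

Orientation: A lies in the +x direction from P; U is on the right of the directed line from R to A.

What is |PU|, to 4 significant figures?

22.09

Checks: |RU| = 26.80 ✓; |UA| = 28.30 ✓.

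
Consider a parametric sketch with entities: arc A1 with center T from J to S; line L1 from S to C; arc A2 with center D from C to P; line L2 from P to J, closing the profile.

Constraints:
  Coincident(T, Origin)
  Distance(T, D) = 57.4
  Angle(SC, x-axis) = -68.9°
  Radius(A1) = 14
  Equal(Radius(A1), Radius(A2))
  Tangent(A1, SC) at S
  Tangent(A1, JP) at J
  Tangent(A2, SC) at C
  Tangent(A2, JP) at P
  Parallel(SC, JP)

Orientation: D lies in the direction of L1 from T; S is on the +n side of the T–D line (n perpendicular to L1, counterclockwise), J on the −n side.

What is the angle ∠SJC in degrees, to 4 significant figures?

64.00°

The slot axis is L1's direction at -68.9°, so u = (cos -68.9°, sin -68.9°) = (0.3600, -0.9330) and n = (−sin -68.9°, cos -68.9°) = (0.9330, 0.3600). T is at the origin and D lies 57.4 along u from T, so D = 57.4·u = (20.66, -53.55). Tangency of A1 to both parallel lines with radius 14.0 puts S and J at T ± 14.0·n: S = (13.06, 5.040), J = (-13.06, -5.040). Equal radii place C and P the same way about D: C = D + 14.0·n = (33.73, -48.51), P = D − 14.0·n = (7.602, -58.59). Then cos ∠SJC = JS·JC / (|JS||JC|), giving 64.00°.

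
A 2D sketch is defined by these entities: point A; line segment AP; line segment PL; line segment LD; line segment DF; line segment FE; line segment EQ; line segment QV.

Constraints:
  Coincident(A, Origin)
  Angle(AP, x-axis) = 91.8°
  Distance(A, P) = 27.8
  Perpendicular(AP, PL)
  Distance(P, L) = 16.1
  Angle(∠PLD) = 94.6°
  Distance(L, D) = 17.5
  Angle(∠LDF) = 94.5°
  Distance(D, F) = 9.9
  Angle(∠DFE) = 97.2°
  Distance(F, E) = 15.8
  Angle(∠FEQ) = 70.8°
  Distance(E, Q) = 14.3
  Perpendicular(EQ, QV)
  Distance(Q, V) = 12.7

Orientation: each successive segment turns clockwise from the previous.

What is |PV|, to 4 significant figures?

24.17

A is at the origin; AP runs at 91.8° with length 27.8, so P = (-0.8732, 27.79). The perpendicularity gives PL at right angles to AP, so PL runs at 1.800°; with |PL| = 16.1, L = (15.22, 28.29). ∠PLD = 94.6° gives LD at -83.60° from the x-axis; with |LD| = 17.5, D = (17.17, 10.90). ∠LDF = 94.5° gives DF at -169.1° from the x-axis; with |DF| = 9.9, F = (7.448, 9.029). ∠DFE = 97.2° gives FE at 108.1° from the x-axis; with |FE| = 15.8, E = (2.539, 24.05). ∠FEQ = 70.8° gives EQ at -1.100° from the x-axis; with |EQ| = 14.3, Q = (16.84, 23.77). EQ is perpendicular to QV, so QV runs at -91.10°; with |QV| = 12.7, V = (16.59, 11.07). Then |PV| = |V − P| = 24.17.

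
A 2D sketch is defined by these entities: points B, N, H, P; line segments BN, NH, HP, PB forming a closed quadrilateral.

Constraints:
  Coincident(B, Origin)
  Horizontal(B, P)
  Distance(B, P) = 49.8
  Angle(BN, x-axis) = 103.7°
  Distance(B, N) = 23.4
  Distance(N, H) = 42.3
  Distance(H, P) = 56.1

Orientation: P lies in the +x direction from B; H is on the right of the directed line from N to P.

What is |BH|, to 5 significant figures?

19.679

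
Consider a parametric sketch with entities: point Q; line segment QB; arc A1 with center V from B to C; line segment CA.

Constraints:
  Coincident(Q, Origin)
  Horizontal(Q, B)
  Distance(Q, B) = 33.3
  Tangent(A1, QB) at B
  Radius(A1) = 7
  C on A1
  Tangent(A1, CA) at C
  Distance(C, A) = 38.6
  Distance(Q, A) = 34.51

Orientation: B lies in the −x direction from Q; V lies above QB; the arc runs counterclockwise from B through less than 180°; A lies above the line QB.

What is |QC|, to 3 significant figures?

27.8

Checks: Q = (0.00, 0.00) ✓; ∠(VB, BQ) = 90.00° ✓; |VB| = 7.000 ✓; |VC| = 7.000 ✓; ∠(VC, CA) = 90.00° ✓; |CA| = 38.60 ✓; |QA| = 34.51 ✓.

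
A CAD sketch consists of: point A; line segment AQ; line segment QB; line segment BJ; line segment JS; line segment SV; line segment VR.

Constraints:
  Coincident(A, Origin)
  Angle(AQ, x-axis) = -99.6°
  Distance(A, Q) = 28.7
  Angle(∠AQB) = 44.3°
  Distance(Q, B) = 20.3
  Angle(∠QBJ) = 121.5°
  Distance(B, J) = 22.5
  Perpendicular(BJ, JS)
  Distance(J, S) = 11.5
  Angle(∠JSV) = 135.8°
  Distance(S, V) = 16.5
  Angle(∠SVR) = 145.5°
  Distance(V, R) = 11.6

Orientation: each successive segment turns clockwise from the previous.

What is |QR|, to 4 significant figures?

13.17

A is at the origin; AQ runs at -99.6° with length 28.7, so Q = (-4.786, -28.30). ∠AQB = 44.3° gives QB at 124.7° from the x-axis; with |QB| = 20.3, B = (-16.34, -11.61). ∠QBJ = 121.5° gives BJ at 66.20° from the x-axis; with |BJ| = 22.5, J = (-7.263, 8.978). The perpendicularity gives JS at right angles to BJ, so JS runs at -23.80°; with |JS| = 11.5, S = (3.259, 4.337). ∠JSV = 135.8° gives SV at -68.00° from the x-axis; with |SV| = 16.5, V = (9.440, -10.96). ∠SVR = 145.5° gives VR at -102.5° from the x-axis; with |VR| = 11.6, R = (6.929, -22.29). Then |QR| = |R − Q| = 13.17.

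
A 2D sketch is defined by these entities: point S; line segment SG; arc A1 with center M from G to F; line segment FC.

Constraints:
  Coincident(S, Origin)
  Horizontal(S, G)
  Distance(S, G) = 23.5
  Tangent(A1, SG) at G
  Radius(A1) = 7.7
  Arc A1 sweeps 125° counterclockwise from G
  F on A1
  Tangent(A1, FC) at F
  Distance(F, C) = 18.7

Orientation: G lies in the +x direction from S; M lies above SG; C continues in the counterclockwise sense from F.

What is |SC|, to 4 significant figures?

33.42

On A1, G sits at bearing -90° from M; a 125° counterclockwise sweep puts F at bearing 35°, so F = M + 7.7·(cos 35°, sin 35°) = (29.81, 12.12). A1 meets FC tangentially, so MF is at right angles to FC, so FC runs along (−sin 35°, cos 35°); with |FC| = 18.7, C = (19.08, 27.43). Then |SC| = |C − S| = 33.42.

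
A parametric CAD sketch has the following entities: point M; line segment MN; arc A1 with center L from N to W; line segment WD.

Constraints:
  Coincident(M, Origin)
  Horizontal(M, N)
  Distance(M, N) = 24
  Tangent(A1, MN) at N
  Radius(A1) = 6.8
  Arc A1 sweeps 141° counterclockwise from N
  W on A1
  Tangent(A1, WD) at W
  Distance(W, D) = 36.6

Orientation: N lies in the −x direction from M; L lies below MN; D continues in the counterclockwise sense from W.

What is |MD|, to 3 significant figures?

35.1

On A1, N sits at bearing 90° from L; a 141° counterclockwise sweep puts W at bearing 231°, so W = L + 6.8·(cos 231°, sin 231°) = (-28.3, -12.1). Tangency of A1 to WD means the radius LW is perpendicular to WD, so WD runs along (−sin 231°, cos 231°); with |WD| = 36.6, D = (0.164, -35.1). Then |MD| = |D − M| = 35.1.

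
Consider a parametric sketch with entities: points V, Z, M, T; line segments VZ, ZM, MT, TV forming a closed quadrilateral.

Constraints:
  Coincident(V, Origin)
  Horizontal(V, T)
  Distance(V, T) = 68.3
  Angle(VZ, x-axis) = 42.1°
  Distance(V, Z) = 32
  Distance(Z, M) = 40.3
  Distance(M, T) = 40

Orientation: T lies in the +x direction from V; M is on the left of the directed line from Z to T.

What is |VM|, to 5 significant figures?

71.597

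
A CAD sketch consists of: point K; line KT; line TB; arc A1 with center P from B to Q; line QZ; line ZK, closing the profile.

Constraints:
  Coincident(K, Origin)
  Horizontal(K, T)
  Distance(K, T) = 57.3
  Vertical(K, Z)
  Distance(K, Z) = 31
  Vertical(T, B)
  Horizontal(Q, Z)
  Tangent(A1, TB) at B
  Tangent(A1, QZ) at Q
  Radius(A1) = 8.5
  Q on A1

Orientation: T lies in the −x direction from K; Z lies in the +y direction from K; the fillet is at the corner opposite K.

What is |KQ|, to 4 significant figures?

57.81

The virtual corner opposite K is at (-57.30, 31.00). A1 meets TB tangentially, so PB is at right angles to TB and since A1 is tangent to QZ there, PQ ⟂ QZ, with radius 8.5, so the center P sits 8.5 in from both sides at P = (-48.80, 22.50). That places the tangent points at B = (-57.30, 22.50) on TB and Q = (-48.80, 31.00) on QZ. Then |KQ| = |Q − K| = 57.81.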